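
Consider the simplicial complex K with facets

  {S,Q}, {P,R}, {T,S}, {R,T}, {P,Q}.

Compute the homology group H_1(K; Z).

Take the total order P < Q < R < S < T on the vertex set. Then K (dimension 1) consists of the simplices:

  0-simplices (5): P, Q, R, S, T
  1-simplices (5): PQ, PR, QS, RT, ST

giving chain groups C_0 ≅ Z^5, C_1 ≅ Z^5.

The boundary map ∂_1: C_1 → C_0 is given by ∂[p,q] = [q] − [p]. For instance
  ∂PQ = Q − P.
As a 5×5 matrix over Z this has rank 4, with invariant factors (1,1,1,1).

Computing H_k = (kernel of ∂_k) / (image of ∂_{k+1}):

  H_1: rank ker ∂_1 − rank ∂_2 = (5 − 4) − 0 = 1, and there is no ∂_2, so H_1 ≅ Z.

H_1 = Z.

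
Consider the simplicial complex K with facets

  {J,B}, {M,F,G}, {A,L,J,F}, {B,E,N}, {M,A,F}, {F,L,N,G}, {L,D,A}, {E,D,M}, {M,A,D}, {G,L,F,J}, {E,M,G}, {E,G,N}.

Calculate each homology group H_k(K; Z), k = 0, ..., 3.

We work with the vertex ordering A < B < D < E < F < G < J < L < M < N. The simplices of K, each written with vertices in increasing order, are:

  0-simplices (10): A, B, D, E, F, G, J, L, M, N
  1-simplices (25): AD, AF, AJ, AL, AM, BE, BJ, BN, DE, DL, DM, EG, EM, EN, FG, FJ, FL, FM, FN, GJ, GL, GM, GN, JL, LN
  2-simplices (18): ADL, ADM, AFJ, AFL, AFM, AJL, BEN, DEM, EGM, EGN, FGJ, FGL, FGM, FGN, FJL, FLN, GJL, GLN
  3-simplices (3): AFJL, FGJL, FGLN

giving chain groups C_0 ≅ Z^10, C_1 ≅ Z^25, C_2 ≅ Z^18, C_3 ≅ Z^3.

∂_1: C_1 → C_0 sends each edge [p,q] (with p < q) to q − p.
The 10×25 boundary matrix has rank 9 and Smith normal form diag(1,1,1,1,1,1,1,1,1).

∂_2: C_2 → C_1 maps a triangle to the signed sum of its edges. For instance
  ∂AFM = FM − AM + AF,
  ∂DEM = EM − DM + DE.
The 25×18 boundary matrix has rank 15 and Smith normal form diag(1,1,1,1,1,1,1,1,1,1,1,1,1,1,1).

Boundary ∂_3: C_3 → C_2 sends each 3-simplex σ to the alternating sum Σ_i (−1)^i (σ with its i-th vertex removed). For instance
  ∂FGLN = GLN − FLN + FGN − FGL,
  ∂FGJL = GJL − FJL + FGL − FGJ.
As a 18×3 matrix over Z this has rank 3, with invariant factors (1,1,1).

From H_k ≅ ker(∂_k) / im(∂_{k+1}) we obtain:

  H_0: rank C_0 − rank ∂_1 = 10 − 9 = 1, and the invariant factors of ∂_1 are all 1, so H_0 ≅ Z.
  H_1: rank ker ∂_1 − rank ∂_2 = (25 − 9) − 15 = 1, and the invariant factors of ∂_2 are all 1, so H_1 ≅ Z.
  H_2: rank ker ∂_2 − rank ∂_3 = (18 − 15) − 3 = 0, and the invariant factors of ∂_3 are all 1, so H_2 ≅ 0.
  H_3: rank ker ∂_3 − rank ∂_4 = (3 − 3) − 0 = 0, and there is no ∂_4, so H_3 ≅ 0.

H_0 = Z,  H_1 = Z,  H_2 = 0,  H_3 = 0.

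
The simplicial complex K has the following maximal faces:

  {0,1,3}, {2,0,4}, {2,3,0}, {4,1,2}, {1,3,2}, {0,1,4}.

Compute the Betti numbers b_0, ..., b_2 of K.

b_0 = 1, b_1 = 0, b_2 = 1.

Take the total order 0 < 1 < 2 < 3 < 4 on the vertex set. Then K (dimension 2) consists of the simplices:

  0-simplices (5): [0], [1], [2], [3], [4]
  1-simplices (9): [0,1], [0,2], [0,3], [0,4], [1,2], [1,3], [1,4], [2,3], [2,4]
  2-simplices (6): [0,1,3], [0,1,4], [0,2,3], [0,2,4], [1,2,3], [1,2,4]

so the chain groups are C_0 ≅ Z^5, C_1 ≅ Z^9, C_2 ≅ Z^6.

The boundary map ∂_1: C_1 → C_0 maps an edge to its endpoints' difference, ∂[p,q] = q − p. For instance
  ∂[2,4] = [4] − [2].
The 5×9 boundary matrix has rank 4 and Smith normal form diag(1,1,1,1).

∂_2: C_2 → C_1 sends each 2-simplex [p,q,r] to [q,r] − [p,r] + [p,q]. For instance
  ∂[0,2,4] = [2,4] − [0,4] + [0,2],
  ∂[1,2,4] = [2,4] − [1,4] + [1,2].
As a 9×6 matrix over Z this has rank 5, with invariant factors (1,1,1,1,1).

Computing H_k = (kernel of ∂_k) / (image of ∂_{k+1}):

  H_0: rank C_0 − rank ∂_1 = 5 − 4 = 1, and the invariant factors of ∂_1 are all 1, so H_0 ≅ Z.
  H_1: rank ker ∂_1 − rank ∂_2 = (9 − 4) − 5 = 0, and the invariant factors of ∂_2 are all 1, so H_1 ≅ 0.
  H_2: rank ker ∂_2 − rank ∂_3 = (6 − 5) − 0 = 1, and there is no ∂_3, so H_2 ≅ Z.

Hence the Betti numbers are b_0 = 1, b_1 = 0, b_2 = 1.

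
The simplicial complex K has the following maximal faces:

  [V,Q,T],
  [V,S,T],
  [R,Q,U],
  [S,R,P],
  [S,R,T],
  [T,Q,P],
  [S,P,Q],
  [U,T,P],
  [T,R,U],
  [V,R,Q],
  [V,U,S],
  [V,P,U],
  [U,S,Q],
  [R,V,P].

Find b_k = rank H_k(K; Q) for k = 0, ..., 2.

b_0 = 1, b_1 = 2, b_2 = 1.

Take the total order P < Q < R < S < T < U < V on the vertex set. Then K (dimension 2) consists of the simplices:

  0-simplices (7): P, Q, R, S, T, U, V
  1-simplices (21): PQ, PR, PS, PT, PU, PV, QR, QS, QT, QU, QV, RS, RT, RU, RV, ST, SU, SV, TU, TV, UV
  2-simplices (14): PQS, PQT, PRS, PRV, PTU, PUV, QRU, QRV, QSU, QTV, RST, RTU, STV, SUV

so the chain groups are C_0 ≅ Z^7, C_1 ≅ Z^21, C_2 ≅ Z^14.

Boundary ∂_1: C_1 → C_0 maps an edge to its endpoints' difference, ∂[p,q] = q − p. For instance
  ∂PT = T − P.
The resulting 7×21 matrix has rank 6, and its Smith normal form has invariant factors (1,1,1,1,1,1).

The boundary map ∂_2: C_2 → C_1 acts by ∂[p,q,r] = [q,r] − [p,r] + [p,q]. For instance
  ∂QRV = RV − QV + QR,
  ∂STV = TV − SV + ST.
This gives a 21×14 integer matrix of rank 13; reducing to Smith normal form yields diagonal entries (1,1,1,1,1,1,1,1,1,1,1,1,1).

Computing H_k = (kernel of ∂_k) / (image of ∂_{k+1}):

  H_0: rank C_0 − rank ∂_1 = 7 − 6 = 1, and the invariant factors of ∂_1 are all 1, so H_0 ≅ Z.
  H_1: rank ker ∂_1 − rank ∂_2 = (21 − 6) − 13 = 2, and the invariant factors of ∂_2 are all 1, so H_1 ≅ Z^2.
  H_2: rank ker ∂_2 − rank ∂_3 = (14 − 13) − 0 = 1, and there is no ∂_3, so H_2 ≅ Z.

Hence the Betti numbers are b_0 = 1, b_1 = 2, b_2 = 1.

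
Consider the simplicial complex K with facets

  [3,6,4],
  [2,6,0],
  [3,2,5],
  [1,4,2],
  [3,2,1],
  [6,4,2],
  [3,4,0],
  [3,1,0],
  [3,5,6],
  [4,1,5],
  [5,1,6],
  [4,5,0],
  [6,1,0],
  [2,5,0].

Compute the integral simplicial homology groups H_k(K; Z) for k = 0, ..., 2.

Order the vertices as 0 < 1 < 2 < 3 < 4 < 5 < 6. Listing each simplex with vertices in this order, K has dimension 2 with simplices:

  0-simplices (7): [0], [1], [2], [3], [4], [5], [6]
  1-simplices (21): [0,1], [0,2], [0,3], [0,4], [0,5], [0,6], [1,2], [1,3], [1,4], [1,5], [1,6], [2,3], [2,4], [2,5], [2,6], [3,4], [3,5], [3,6], [4,5], [4,6], [5,6]
  2-simplices (14): [0,1,3], [0,1,6], [0,2,5], [0,2,6], [0,3,4], [0,4,5], [1,2,3], [1,2,4], [1,4,5], [1,5,6], [2,3,5], [2,4,6], [3,4,6], [3,5,6]

so the chain groups are C_0 ≅ Z^7, C_1 ≅ Z^21, C_2 ≅ Z^14.

The boundary map ∂_1: C_1 → C_0 maps an edge to its endpoints' difference, ∂[p,q] = q − p. For instance
  ∂[1,6] = [6] − [1].
This gives a 7×21 integer matrix of rank 6; reducing to Smith normal form yields diagonal entries (1,1,1,1,1,1).

The boundary map ∂_2: C_2 → C_1 maps a triangle to the signed sum of its edges. For instance
  ∂[3,5,6] = [5,6] − [3,6] + [3,5],
  ∂[0,4,5] = [4,5] − [0,5] + [0,4].
The 21×14 boundary matrix has rank 13 and Smith normal form diag(1,1,1,1,1,1,1,1,1,1,1,1,1).

Now H_k = ker ∂_k / im ∂_{k+1}, so:

  H_0: rank C_0 − rank ∂_1 = 7 − 6 = 1, and the invariant factors of ∂_1 are all 1, so H_0 = Z.
  H_1: rank ker ∂_1 − rank ∂_2 = (21 − 6) − 13 = 2, and the invariant factors of ∂_2 are all 1, so H_1 = Z^2.
  H_2: rank ker ∂_2 − rank ∂_3 = (14 − 13) − 0 = 1, and there is no ∂_3, so H_2 = Z.

As a check, the Euler characteristic is 7 − 21 + 14 = 0, which agrees with 1 − 2 + 1 = 0.
(K is a triangulation of the torus T^2.)

H_0 = Z,  H_1 = Z^2,  H_2 = Z.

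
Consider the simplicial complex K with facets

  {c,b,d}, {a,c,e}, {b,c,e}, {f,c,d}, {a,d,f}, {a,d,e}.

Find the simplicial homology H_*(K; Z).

Fix the vertex order a < b < c < d < e < f and write every simplex with vertices in increasing order. Then dim K = 2 and the simplices of K are:

  0-simplices (6): a, b, c, d, e, f
  1-simplices (12): ac, ad, ae, af, bc, bd, be, cd, ce, cf, de, df
  2-simplices (6): ace, ade, adf, bcd, bce, cdf

giving chain groups C_0 ≅ Z^6, C_1 ≅ Z^12, C_2 ≅ Z^6.

∂_1: C_1 → C_0 is given by ∂[p,q] = [q] − [p]. For instance
  ∂af = f − a.
The 6×12 boundary matrix has rank 5 and Smith normal form diag(1,1,1,1,1).

∂_2: C_2 → C_1 sends each 2-simplex [p,q,r] to [q,r] − [p,r] + [p,q]. For instance
  ∂ace = ce − ae + ac,
  ∂ade = de − ae + ad.
As a 12×6 matrix over Z this has rank 6, with invariant factors (1,1,1,1,1,1).

From H_k ≅ ker(∂_k) / im(∂_{k+1}) we obtain:

  H_0: rank C_0 − rank ∂_1 = 6 − 5 = 1, and the invariant factors of ∂_1 are all 1, so H_0 = Z.
  H_1: rank ker ∂_1 − rank ∂_2 = (12 − 5) − 6 = 1, and the invariant factors of ∂_2 are all 1, so H_1 = Z.
  H_2: rank ker ∂_2 − rank ∂_3 = (6 − 6) − 0 = 0, and there is no ∂_3, so H_2 = 0.

H_0 = Z,  H_1 = Z,  H_2 = 0.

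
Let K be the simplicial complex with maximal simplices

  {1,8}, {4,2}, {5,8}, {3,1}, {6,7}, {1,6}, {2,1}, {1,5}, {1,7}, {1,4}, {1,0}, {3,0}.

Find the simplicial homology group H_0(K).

H_0 = Z.

Fix the vertex order 0 < 1 < 2 < 3 < 4 < 5 < 6 < 7 < 8 and write every simplex with vertices in increasing order. Then dim K = 1 and the simplices of K are:

  0-simplices (9): [0], [1], [2], [3], [4], [5], [6], [7], [8]
  1-simplices (12): [0,1], [0,3], [1,2], [1,3], [1,4], [1,5], [1,6], [1,7], [1,8], [2,4], [5,8], [6,7]

so the chain groups are C_0 ≅ Z^9, C_1 ≅ Z^12.

Boundary ∂_1: C_1 → C_0 sends each edge [p,q] (with p < q) to q − p. For instance
  ∂[2,4] = [4] − [2].
This gives a 9×12 integer matrix of rank 8; reducing to Smith normal form yields diagonal entries (1,1,1,1,1,1,1,1).

Now H_k = ker ∂_k / im ∂_{k+1}, so:

  H_0: rank C_0 − rank ∂_1 = 9 − 8 = 1, and the invariant factors of ∂_1 are all 1, so H_0 ≅ Z.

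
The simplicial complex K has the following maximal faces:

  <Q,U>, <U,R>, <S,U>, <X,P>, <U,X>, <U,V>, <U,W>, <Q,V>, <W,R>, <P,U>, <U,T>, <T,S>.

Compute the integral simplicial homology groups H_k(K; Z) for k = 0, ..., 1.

Take the total order P < Q < R < S < T < U < V < W < X on the vertex set. Then K (dimension 1) consists of the simplices:

  0-simplices (9): P, Q, R, S, T, U, V, W, X
  1-simplices (12): PU, PX, QU, QV, RU, RW, ST, SU, TU, UV, UW, UX

so the chain groups are C_0 ≅ Z^9, C_1 ≅ Z^12.

∂_1: C_1 → C_0 is given by ∂[p,q] = [q] − [p].
The resulting 9×12 matrix has rank 8, and its Smith normal form has invariant factors (1,1,1,1,1,1,1,1).

Now H_k = ker ∂_k / im ∂_{k+1}, so:

  H_0: rank C_0 − rank ∂_1 = 9 − 8 = 1, and the invariant factors of ∂_1 are all 1, so H_0 = Z.
  H_1: rank ker ∂_1 − rank ∂_2 = (12 − 8) − 0 = 4, and there is no ∂_2, so H_1 = Z^4.

As a check, the Euler characteristic is 9 − 12 = -3, which agrees with 1 − 4 = -3.

H_0 = Z,  H_1 = Z^4.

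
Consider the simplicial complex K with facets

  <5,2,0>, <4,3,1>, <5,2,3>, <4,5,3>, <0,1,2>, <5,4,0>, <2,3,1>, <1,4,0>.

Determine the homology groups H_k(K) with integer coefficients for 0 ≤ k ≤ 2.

H_0 = Z,  H_1 = 0,  H_2 = Z.

Fix the vertex order 0 < 1 < 2 < 3 < 4 < 5 and write every simplex with vertices in increasing order. Then dim K = 2 and the simplices of K are:

  0-simplices (6): [0], [1], [2], [3], [4], [5]
  1-simplices (12): [0,1], [0,2], [0,4], [0,5], [1,2], [1,3], [1,4], [2,3], [2,5], [3,4], [3,5], [4,5]
  2-simplices (8): [0,1,2], [0,1,4], [0,2,5], [0,4,5], [1,2,3], [1,3,4], [2,3,5], [3,4,5]

Hence C_0 ≅ Z^6, C_1 ≅ Z^12, C_2 ≅ Z^8.

∂_1: C_1 → C_0 maps an edge to its endpoints' difference, ∂[p,q] = q − p. For instance
  ∂[1,4] = [4] − [1].
This gives a 6×12 integer matrix of rank 5; reducing to Smith normal form yields diagonal entries (1,1,1,1,1).

Boundary ∂_2: C_2 → C_1 maps a triangle to the signed sum of its edges. For instance
  ∂[0,2,5] = [2,5] − [0,5] + [0,2],
  ∂[1,3,4] = [3,4] − [1,4] + [1,3].
This gives a 12×8 integer matrix of rank 7; reducing to Smith normal form yields diagonal entries (1,1,1,1,1,1,1).

From H_k ≅ ker(∂_k) / im(∂_{k+1}) we obtain:

  H_0: rank C_0 − rank ∂_1 = 6 − 5 = 1, and the invariant factors of ∂_1 are all 1, so H_0 = Z.
  H_1: rank ker ∂_1 − rank ∂_2 = (12 − 5) − 7 = 0, and the invariant factors of ∂_2 are all 1, so H_1 = 0.
  H_2: rank ker ∂_2 − rank ∂_3 = (8 − 7) − 0 = 1, and there is no ∂_3, so H_2 = Z.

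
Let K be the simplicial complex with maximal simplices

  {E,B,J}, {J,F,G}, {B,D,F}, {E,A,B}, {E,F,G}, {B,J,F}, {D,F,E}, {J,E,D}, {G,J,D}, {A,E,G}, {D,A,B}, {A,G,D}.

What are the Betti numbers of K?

We work with the vertex ordering A < B < D < E < F < G < J. The simplices of K, each written with vertices in increasing order, are:

  0-simplices (7): A, B, D, E, F, G, J
  1-simplices (18): AB, AD, AE, AG, BD, BE, BF, BJ, DE, DF, DG, DJ, EF, EG, EJ, FG, FJ, GJ
  2-simplices (12): ABD, ABE, ADG, AEG, BDF, BEJ, BFJ, DEF, DEJ, DGJ, EFG, FGJ

Hence C_0 ≅ Z^7, C_1 ≅ Z^18, C_2 ≅ Z^12.

Boundary ∂_1: C_1 → C_0 is given by ∂[p,q] = [q] − [p]. For instance
  ∂AG = G − A.
As a 7×18 matrix over Z this has rank 6, with invariant factors (1,1,1,1,1,1).

Boundary ∂_2: C_2 → C_1 sends each 2-simplex [p,q,r] to [q,r] − [p,r] + [p,q]. For instance
  ∂DEF = EF − DF + DE,
  ∂ABD = BD − AD + AB.
As a 18×12 matrix over Z this has rank 12, with invariant factors (1,1,1,1,1,1,1,1,1,1,1,2).

Reading off H_k = ker ∂_k / im ∂_{k+1}:

  H_0: rank C_0 − rank ∂_1 = 7 − 6 = 1, and the invariant factors of ∂_1 are all 1, so H_0 ≅ Z.
  H_1: rank ker ∂_1 − rank ∂_2 = (18 − 6) − 12 = 0, and ∂_2 has invariant factor 2 > 1, so H_1 ≅ Z/2.
  H_2: rank ker ∂_2 − rank ∂_3 = (12 − 12) − 0 = 0, and there is no ∂_3, so H_2 ≅ 0.

As a check, the Euler characteristic is 7 − 18 + 12 = 1, which agrees with 1 − 0 + 0 = 1.

Hence the Betti numbers are b_0 = 1, b_1 = 0, b_2 = 0.

b_0 = 1, b_1 = 0, b_2 = 0.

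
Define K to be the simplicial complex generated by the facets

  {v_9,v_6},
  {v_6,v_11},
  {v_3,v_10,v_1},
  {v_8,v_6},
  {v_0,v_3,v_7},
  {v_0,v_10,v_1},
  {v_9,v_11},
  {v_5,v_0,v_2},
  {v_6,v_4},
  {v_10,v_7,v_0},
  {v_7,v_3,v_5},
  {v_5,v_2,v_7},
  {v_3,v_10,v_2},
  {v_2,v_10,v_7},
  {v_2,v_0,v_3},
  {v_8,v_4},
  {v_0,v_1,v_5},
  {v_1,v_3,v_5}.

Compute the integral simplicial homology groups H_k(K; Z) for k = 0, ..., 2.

Fix the vertex order v_0 < v_1 < v_2 < v_3 < v_4 < v_5 < v_6 < v_7 < v_8 < v_9 < v_10 < v_11 and write every simplex with vertices in increasing order. Then dim K = 2 and the simplices of K are:

  0-simplices (12): [v_0], [v_1], [v_2], [v_3], [v_4], [v_5], [v_6], [v_7], [v_8], [v_9], [v_10], [v_11]
  1-simplices (24): (24 of them)
  2-simplices (12): (12 of them)

Hence C_0 ≅ Z^12, C_1 ≅ Z^24, C_2 ≅ Z^12.

The boundary map ∂_1: C_1 → C_0 is given by ∂[p,q] = [q] − [p].
This gives a 12×24 integer matrix of rank 10; reducing to Smith normal form yields diagonal entries (1,1,1,1,1,1,1,1,1,1).

The boundary map ∂_2: C_2 → C_1 sends each 2-simplex [p,q,r] to [q,r] − [p,r] + [p,q]. For instance
  ∂[v_0,v_1,v_5] = [v_1,v_5] − [v_0,v_5] + [v_0,v_1],
  ∂[v_1,v_3,v_5] = [v_3,v_5] − [v_1,v_5] + [v_1,v_3].
The resulting 24×12 matrix has rank 12, and its Smith normal form has invariant factors (1,1,1,1,1,1,1,1,1,1,1,2).

Now H_k = ker ∂_k / im ∂_{k+1}, so:

  H_0: rank C_0 − rank ∂_1 = 12 − 10 = 2, and the invariant factors of ∂_1 are all 1, so H_0 = Z^2.
  H_1: rank ker ∂_1 − rank ∂_2 = (24 − 10) − 12 = 2, and ∂_2 has invariant factor 2 > 1, so H_1 = Z^2 ⊕ Z_2.
  H_2: rank ker ∂_2 − rank ∂_3 = (12 − 12) − 0 = 0, and there is no ∂_3, so H_2 = 0.

H_0 = Z^2,  H_1 = Z^2 ⊕ Z_2,  H_2 = 0.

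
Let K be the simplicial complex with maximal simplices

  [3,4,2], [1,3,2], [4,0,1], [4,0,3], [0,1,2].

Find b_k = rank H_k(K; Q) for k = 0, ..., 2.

b_0 = 1, b_1 = 1, b_2 = 0.

K has 5 vertices, 10 edges, 5 triangles.
rank ∂_0 = 0, rank ∂_1 = 4 ⇒ b_0 = 5 − 0 − 4 = 1; all invariant factors of ∂_1 are 1 so no torsion. So H_0 ≅ Z.
rank ∂_1 = 4, rank ∂_2 = 5 ⇒ b_1 = 10 − 4 − 5 = 1; all invariant factors of ∂_2 are 1 so no torsion. So H_1 ≅ Z.
rank ∂_2 = 5, rank ∂_3 = 0 ⇒ b_2 = 5 − 5 − 0 = 0. So H_2 ≅ 0.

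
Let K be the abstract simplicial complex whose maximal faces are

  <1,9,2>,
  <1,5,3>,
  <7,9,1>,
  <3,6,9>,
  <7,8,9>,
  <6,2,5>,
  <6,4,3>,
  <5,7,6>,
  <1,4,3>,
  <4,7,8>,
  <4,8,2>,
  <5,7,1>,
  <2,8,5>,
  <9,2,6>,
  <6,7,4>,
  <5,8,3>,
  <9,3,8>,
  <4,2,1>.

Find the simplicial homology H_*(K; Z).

H_0 ≅ Z,  H_1 ≅ Z^2,  H_2 ≅ Z.

Take the total order 1 < 2 < 3 < 4 < 5 < 6 < 7 < 8 < 9 on the vertex set. Then K (dimension 2) consists of the simplices:

  0-simplices (9): [1], [2], [3], [4], [5], [6], [7], [8], [9]
  1-simplices (27): (27 of them)
  2-simplices (18): [1,2,4], [1,2,9], [1,3,4], [1,3,5], [1,5,7], [1,7,9], [2,4,8], [2,5,6], [2,5,8], [2,6,9], [3,4,6], [3,5,8], [3,6,9], [3,8,9], [4,6,7], [4,7,8], [5,6,7], [7,8,9]

Hence C_0 ≅ Z^9, C_1 ≅ Z^27, C_2 ≅ Z^18.

Boundary ∂_1: C_1 → C_0 maps an edge to its endpoints' difference, ∂[p,q] = q − p.
The 9×27 boundary matrix has rank 8 and Smith normal form diag(1,1,1,1,1,1,1,1).

∂_2: C_2 → C_1 sends each 2-simplex [p,q,r] to [q,r] − [p,r] + [p,q]. For instance
  ∂[1,2,9] = [2,9] − [1,9] + [1,2],
  ∂[2,5,8] = [5,8] − [2,8] + [2,5].
This gives a 27×18 integer matrix of rank 17; reducing to Smith normal form yields diagonal entries (1,1,1,1,1,1,1,1,1,1,1,1,1,1,1,1,1).

Reading off H_k = ker ∂_k / im ∂_{k+1}:

  H_0: rank C_0 − rank ∂_1 = 9 − 8 = 1, and the invariant factors of ∂_1 are all 1, so H_0 = Z.
  H_1: rank ker ∂_1 − rank ∂_2 = (27 − 8) − 17 = 2, and the invariant factors of ∂_2 are all 1, so H_1 = Z^2.
  H_2: rank ker ∂_2 − rank ∂_3 = (18 − 17) − 0 = 1, and there is no ∂_3, so H_2 = Z.

(K is a triangulation of the torus T^2.)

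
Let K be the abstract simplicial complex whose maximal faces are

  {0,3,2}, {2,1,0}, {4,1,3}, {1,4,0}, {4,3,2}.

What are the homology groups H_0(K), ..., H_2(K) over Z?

H_0 = Z,  H_1 = Z,  H_2 = 0.

Fix the vertex order 0 < 1 < 2 < 3 < 4 and write every simplex with vertices in increasing order. Then dim K = 2 and the simplices of K are:

  0-simplices (5): [0], [1], [2], [3], [4]
  1-simplices (10): [0,1], [0,2], [0,3], [0,4], [1,2], [1,3], [1,4], [2,3], [2,4], [3,4]
  2-simplices (5): [0,1,2], [0,1,4], [0,2,3], [1,3,4], [2,3,4]

Hence C_0 ≅ Z^5, C_1 ≅ Z^10, C_2 ≅ Z^5.

Boundary ∂_1: C_1 → C_0 is given by ∂[p,q] = [q] − [p].
The resulting 5×10 matrix has rank 4, and its Smith normal form has invariant factors (1,1,1,1).

∂_2: C_2 → C_1 maps a triangle to the signed sum of its edges. For instance
  ∂[1,3,4] = [3,4] − [1,4] + [1,3],
  ∂[0,2,3] = [2,3] − [0,3] + [0,2].
This gives a 10×5 integer matrix of rank 5; reducing to Smith normal form yields diagonal entries (1,1,1,1,1).

Computing H_k = (kernel of ∂_k) / (image of ∂_{k+1}):

  H_0: rank C_0 − rank ∂_1 = 5 − 4 = 1, and the invariant factors of ∂_1 are all 1, so H_0 ≅ Z.
  H_1: rank ker ∂_1 − rank ∂_2 = (10 − 4) − 5 = 1, and the invariant factors of ∂_2 are all 1, so H_1 ≅ Z.
  H_2: rank ker ∂_2 − rank ∂_3 = (5 − 5) − 0 = 0, and there is no ∂_3, so H_2 ≅ 0.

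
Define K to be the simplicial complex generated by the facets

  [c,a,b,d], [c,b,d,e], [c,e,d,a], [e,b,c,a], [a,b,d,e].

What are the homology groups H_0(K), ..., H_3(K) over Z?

H_0 = Z,  H_1 = 0,  H_2 = 0,  H_3 = Z.

We work with the vertex ordering a < b < c < d < e. The simplices of K, each written with vertices in increasing order, are:

  0-simplices (5): a, b, c, d, e
  1-simplices (10): ab, ac, ad, ae, bc, bd, be, cd, ce, de
  2-simplices (10): abc, abd, abe, acd, ace, ade, bcd, bce, bde, cde
  3-simplices (5): abcd, abce, abde, acde, bcde

Hence C_0 ≅ Z^5, C_1 ≅ Z^10, C_2 ≅ Z^10, C_3 ≅ Z^5.

Boundary ∂_1: C_1 → C_0 maps an edge to its endpoints' difference, ∂[p,q] = q − p. For instance
  ∂ae = e − a.
The resulting 5×10 matrix has rank 4, and its Smith normal form has invariant factors (1,1,1,1).

∂_2: C_2 → C_1 acts by ∂[p,q,r] = [q,r] − [p,r] + [p,q]. For instance
  ∂bcd = cd − bd + bc,
  ∂abe = be − ae + ab.
This gives a 10×10 integer matrix of rank 6; reducing to Smith normal form yields diagonal entries (1,1,1,1,1,1).

Boundary ∂_3: C_3 → C_2 sends each 3-simplex σ to the alternating sum Σ_i (−1)^i (σ with its i-th vertex removed). For instance
  ∂abde = bde − ade + abe − abd,
  ∂acde = cde − ade + ace − acd.
As a 10×5 matrix over Z this has rank 4, with invariant factors (1,1,1,1).

Computing H_k = (kernel of ∂_k) / (image of ∂_{k+1}):

  H_0: rank C_0 − rank ∂_1 = 5 − 4 = 1, and the invariant factors of ∂_1 are all 1, so H_0 = Z.
  H_1: rank ker ∂_1 − rank ∂_2 = (10 − 4) − 6 = 0, and the invariant factors of ∂_2 are all 1, so H_1 = 0.
  H_2: rank ker ∂_2 − rank ∂_3 = (10 − 6) − 4 = 0, and the invariant factors of ∂_3 are all 1, so H_2 = 0.
  H_3: rank ker ∂_3 − rank ∂_4 = (5 − 4) − 0 = 1, and there is no ∂_4, so H_3 = Z.

(K is a triangulation of the 3-sphere S^3.)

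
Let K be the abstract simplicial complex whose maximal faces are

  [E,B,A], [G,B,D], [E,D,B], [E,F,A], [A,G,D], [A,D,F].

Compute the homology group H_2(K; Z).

Order the vertices as A < B < D < E < F < G. Listing each simplex with vertices in this order, K has dimension 2 with simplices:

  0-simplices (6): A, B, D, E, F, G
  1-simplices (12): AB, AD, AE, AF, AG, BD, BE, BG, DE, DF, DG, EF
  2-simplices (6): ABE, ADF, ADG, AEF, BDE, BDG

Hence C_0 ≅ Z^6, C_1 ≅ Z^12, C_2 ≅ Z^6.

The boundary map ∂_1: C_1 → C_0 is given by ∂[p,q] = [q] − [p]. For instance
  ∂AE = E − A.
This gives a 6×12 integer matrix of rank 5; reducing to Smith normal form yields diagonal entries (1,1,1,1,1).

The boundary map ∂_2: C_2 → C_1 sends each 2-simplex [p,q,r] to [q,r] − [p,r] + [p,q]. For instance
  ∂ABE = BE − AE + AB,
  ∂ADF = DF − AF + AD.
As a 12×6 matrix over Z this has rank 6, with invariant factors (1,1,1,1,1,1).

Now H_k = ker ∂_k / im ∂_{k+1}, so:

  H_2: rank ker ∂_2 − rank ∂_3 = (6 − 6) − 0 = 0, and there is no ∂_3, so H_2 = 0.

(K is a triangulation of the cylinder S^1 x I.)

H_2 ≅ 0.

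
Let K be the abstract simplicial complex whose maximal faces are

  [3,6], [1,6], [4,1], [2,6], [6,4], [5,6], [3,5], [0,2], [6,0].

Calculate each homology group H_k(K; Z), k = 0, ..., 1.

We work with the vertex ordering 0 < 1 < 2 < 3 < 4 < 5 < 6. The simplices of K, each written with vertices in increasing order, are:

  0-simplices (7): [0], [1], [2], [3], [4], [5], [6]
  1-simplices (9): [0,2], [0,6], [1,4], [1,6], [2,6], [3,5], [3,6], [4,6], [5,6]

so the chain groups are C_0 ≅ Z^7, C_1 ≅ Z^9.

The boundary map ∂_1: C_1 → C_0 sends each edge [p,q] (with p < q) to q − p. For instance
  ∂[1,6] = [6] − [1].
The resulting 7×9 matrix has rank 6, and its Smith normal form has invariant factors (1,1,1,1,1,1).

Computing H_k = (kernel of ∂_k) / (image of ∂_{k+1}):

  H_0: rank C_0 − rank ∂_1 = 7 − 6 = 1, and the invariant factors of ∂_1 are all 1, so H_0 ≅ Z.
  H_1: rank ker ∂_1 − rank ∂_2 = (9 − 6) − 0 = 3, and there is no ∂_2, so H_1 ≅ Z^3.

As a check, the Euler characteristic is 7 − 9 = -2, which agrees with 1 − 3 = -2.

H_0 ≅ Z,  H_1 ≅ Z^3.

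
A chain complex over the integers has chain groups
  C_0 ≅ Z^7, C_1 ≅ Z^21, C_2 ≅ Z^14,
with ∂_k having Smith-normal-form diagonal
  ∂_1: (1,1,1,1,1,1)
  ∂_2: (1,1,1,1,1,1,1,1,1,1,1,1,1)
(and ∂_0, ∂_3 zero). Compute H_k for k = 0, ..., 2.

H_0 ≅ Z,  H_1 ≅ Z^2,  H_2 ≅ Z.

H_0: b_0 = 7 − 0 − 6 = 1; torsion from ∂_1 factors > 1: none. So H_0 ≅ Z.
H_1: b_1 = 21 − 6 − 13 = 2; torsion from ∂_2 factors > 1: none. So H_1 ≅ Z^2.
H_2: b_2 = 14 − 13 − 0 = 1; torsion from ∂_3 factors > 1: none. So H_2 ≅ Z.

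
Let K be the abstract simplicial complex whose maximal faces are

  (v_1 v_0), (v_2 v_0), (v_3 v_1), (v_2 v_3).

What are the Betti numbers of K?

b_0 = 1, b_1 = 1.

Fix the vertex order v_0 < v_1 < v_2 < v_3 and write every simplex with vertices in increasing order. Then dim K = 1 and the simplices of K are:

  0-simplices (4): [v_0], [v_1], [v_2], [v_3]
  1-simplices (4): [v_0,v_1], [v_0,v_2], [v_1,v_3], [v_2,v_3]

Hence C_0 ≅ Z^4, C_1 ≅ Z^4.

Boundary ∂_1: C_1 → C_0 maps an edge to its endpoints' difference, ∂[p,q] = q − p. For instance
  ∂[v_0,v_2] = [v_2] − [v_0].
This gives a 4×4 integer matrix of rank 3; reducing to Smith normal form yields diagonal entries (1,1,1).

From H_k ≅ ker(∂_k) / im(∂_{k+1}) we obtain:

  H_0: rank C_0 − rank ∂_1 = 4 − 3 = 1, and the invariant factors of ∂_1 are all 1, so H_0 ≅ Z.
  H_1: rank ker ∂_1 − rank ∂_2 = (4 − 3) − 0 = 1, and there is no ∂_2, so H_1 ≅ Z.

As a check, the Euler characteristic is 4 − 4 = 0, which agrees with 1 − 1 = 0.
(K is a triangulation of the circle S^1.)

Hence the Betti numbers are b_0 = 1, b_1 = 1.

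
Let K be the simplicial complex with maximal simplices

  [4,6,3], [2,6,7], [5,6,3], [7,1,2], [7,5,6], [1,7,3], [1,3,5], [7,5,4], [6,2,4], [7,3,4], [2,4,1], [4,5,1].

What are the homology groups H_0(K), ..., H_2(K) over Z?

K has 7 vertices, 18 edges, 12 triangles.
rank ∂_0 = 0, rank ∂_1 = 6 ⇒ b_0 = 7 − 0 − 6 = 1; all invariant factors of ∂_1 are 1 so no torsion. So H_0 = Z.
rank ∂_1 = 6, rank ∂_2 = 12 ⇒ b_1 = 18 − 6 − 12 = 0; ∂_2 has invariant factor(s) [2] giving torsion. So H_1 = Z_2.
rank ∂_2 = 12, rank ∂_3 = 0 ⇒ b_2 = 12 − 12 − 0 = 0. So H_2 = 0.

H_0 ≅ Z,  H_1 ≅ Z_2,  H_2 = 0.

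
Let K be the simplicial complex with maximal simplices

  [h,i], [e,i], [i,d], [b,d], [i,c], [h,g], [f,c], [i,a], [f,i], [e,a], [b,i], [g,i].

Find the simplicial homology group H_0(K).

Order the vertices as a < b < c < d < e < f < g < h < i. Listing each simplex with vertices in this order, K has dimension 1 with simplices:

  0-simplices (9): a, b, c, d, e, f, g, h, i
  1-simplices (12): ae, ai, bd, bi, cf, ci, di, ei, fi, gh, gi, hi

Hence C_0 ≅ Z^9, C_1 ≅ Z^12.

Boundary ∂_1: C_1 → C_0 maps an edge to its endpoints' difference, ∂[p,q] = q − p. For instance
  ∂ci = i − c.
As a 9×12 matrix over Z this has rank 8, with invariant factors (1,1,1,1,1,1,1,1).

Reading off H_k = ker ∂_k / im ∂_{k+1}:

  H_0: rank C_0 − rank ∂_1 = 9 − 8 = 1, and the invariant factors of ∂_1 are all 1, so H_0 = Z.

(K is a triangulation of a wedge of 4 circles.)

H_0 ≅ Z.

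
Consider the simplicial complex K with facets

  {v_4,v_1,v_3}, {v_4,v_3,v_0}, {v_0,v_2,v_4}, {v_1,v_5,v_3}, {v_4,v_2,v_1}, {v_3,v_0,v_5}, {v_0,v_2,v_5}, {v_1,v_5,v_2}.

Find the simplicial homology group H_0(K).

H_0 = Z.

Order the vertices as v_0 < v_1 < v_2 < v_3 < v_4 < v_5. Listing each simplex with vertices in this order, K has dimension 2 with simplices:

  0-simplices (6): [v_0], [v_1], [v_2], [v_3], [v_4], [v_5]
  1-simplices (12): [v_0,v_2], [v_0,v_3], [v_0,v_4], [v_0,v_5], [v_1,v_2], [v_1,v_3], [v_1,v_4], [v_1,v_5], [v_2,v_4], [v_2,v_5], [v_3,v_4], [v_3,v_5]
  2-simplices (8): [v_0,v_2,v_4], [v_0,v_2,v_5], [v_0,v_3,v_4], [v_0,v_3,v_5], [v_1,v_2,v_4], [v_1,v_2,v_5], [v_1,v_3,v_4], [v_1,v_3,v_5]

Hence C_0 ≅ Z^6, C_1 ≅ Z^12, C_2 ≅ Z^8.

Boundary ∂_1: C_1 → C_0 is given by ∂[p,q] = [q] − [p].
The 6×12 boundary matrix has rank 5 and Smith normal form diag(1,1,1,1,1).

The boundary map ∂_2: C_2 → C_1 sends each 2-simplex [p,q,r] to [q,r] − [p,r] + [p,q]. For instance
  ∂[v_1,v_2,v_5] = [v_2,v_5] − [v_1,v_5] + [v_1,v_2],
  ∂[v_0,v_3,v_5] = [v_3,v_5] − [v_0,v_5] + [v_0,v_3].
The resulting 12×8 matrix has rank 7, and its Smith normal form has invariant factors (1,1,1,1,1,1,1).

Reading off H_k = ker ∂_k / im ∂_{k+1}:

  H_0: rank C_0 − rank ∂_1 = 6 − 5 = 1, and the invariant factors of ∂_1 are all 1, so H_0 = Z.

(K is a triangulation of the 2-sphere S^2.)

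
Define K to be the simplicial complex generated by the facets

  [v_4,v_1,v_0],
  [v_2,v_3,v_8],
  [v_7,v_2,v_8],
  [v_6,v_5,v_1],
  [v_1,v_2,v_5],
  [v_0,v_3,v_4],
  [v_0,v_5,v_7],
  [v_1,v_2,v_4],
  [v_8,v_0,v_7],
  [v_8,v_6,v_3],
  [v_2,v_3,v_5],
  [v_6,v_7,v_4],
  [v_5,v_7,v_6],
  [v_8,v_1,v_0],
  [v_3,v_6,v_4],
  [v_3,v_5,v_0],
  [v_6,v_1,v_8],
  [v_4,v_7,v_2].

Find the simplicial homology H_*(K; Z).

Order the vertices as v_0 < v_1 < v_2 < v_3 < v_4 < v_5 < v_6 < v_7 < v_8. Listing each simplex with vertices in this order, K has dimension 2 with simplices:

  0-simplices (9): [v_0], [v_1], [v_2], [v_3], [v_4], [v_5], [v_6], [v_7], [v_8]
  1-simplices (27): (27 of them)
  2-simplices (18): (18 of them)

so the chain groups are C_0 ≅ Z^9, C_1 ≅ Z^27, C_2 ≅ Z^18.

The boundary map ∂_1: C_1 → C_0 maps an edge to its endpoints' difference, ∂[p,q] = q − p. For instance
  ∂[v_3,v_6] = [v_6] − [v_3].
The resulting 9×27 matrix has rank 8, and its Smith normal form has invariant factors (1,1,1,1,1,1,1,1).

Boundary ∂_2: C_2 → C_1 acts by ∂[p,q,r] = [q,r] − [p,r] + [p,q]. For instance
  ∂[v_3,v_6,v_8] = [v_6,v_8] − [v_3,v_8] + [v_3,v_6],
  ∂[v_2,v_7,v_8] = [v_7,v_8] − [v_2,v_8] + [v_2,v_7].
The resulting 27×18 matrix has rank 17, and its Smith normal form has invariant factors (1,1,1,1,1,1,1,1,1,1,1,1,1,1,1,1,1).

Now H_k = ker ∂_k / im ∂_{k+1}, so:

  H_0: rank C_0 − rank ∂_1 = 9 − 8 = 1, and the invariant factors of ∂_1 are all 1, so H_0 = Z.
  H_1: rank ker ∂_1 − rank ∂_2 = (27 − 8) − 17 = 2, and the invariant factors of ∂_2 are all 1, so H_1 = Z^2.
  H_2: rank ker ∂_2 − rank ∂_3 = (18 − 17) − 0 = 1, and there is no ∂_3, so H_2 = Z.

(K is a triangulation of the torus T^2.)

H_0 ≅ Z,  H_1 ≅ Z^2,  H_2 ≅ Z.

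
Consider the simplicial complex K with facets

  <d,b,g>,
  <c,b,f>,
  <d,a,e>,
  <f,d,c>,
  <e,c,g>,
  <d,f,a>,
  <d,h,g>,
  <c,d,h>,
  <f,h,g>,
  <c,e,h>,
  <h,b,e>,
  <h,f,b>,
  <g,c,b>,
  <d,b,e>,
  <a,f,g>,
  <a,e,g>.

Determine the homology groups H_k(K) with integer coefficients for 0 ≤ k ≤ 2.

Take the total order a < b < c < d < e < f < g < h on the vertex set. Then K (dimension 2) consists of the simplices:

  0-simplices (8): a, b, c, d, e, f, g, h
  1-simplices (24): ad, ae, af, ag, bc, bd, be, bf, bg, bh, cd, ce, cf, cg, ch, de, df, dg, dh, eg, eh, fg, fh, gh
  2-simplices (16): ade, adf, aeg, afg, bcf, bcg, bde, bdg, beh, bfh, cdf, cdh, ceg, ceh, dgh, fgh

giving chain groups C_0 ≅ Z^8, C_1 ≅ Z^24, C_2 ≅ Z^16.

The boundary map ∂_1: C_1 → C_0 sends each edge [p,q] (with p < q) to q − p. For instance
  ∂bf = f − b.
This gives a 8×24 integer matrix of rank 7; reducing to Smith normal form yields diagonal entries (1,1,1,1,1,1,1).

The boundary map ∂_2: C_2 → C_1 sends each 2-simplex [p,q,r] to [q,r] − [p,r] + [p,q]. For instance
  ∂bfh = fh − bh + bf,
  ∂ceh = eh − ch + ce.
The resulting 24×16 matrix has rank 15, and its Smith normal form has invariant factors (1,1,1,1,1,1,1,1,1,1,1,1,1,1,1).

Reading off H_k = ker ∂_k / im ∂_{k+1}:

  H_0: rank C_0 − rank ∂_1 = 8 − 7 = 1, and the invariant factors of ∂_1 are all 1, so H_0 ≅ Z.
  H_1: rank ker ∂_1 − rank ∂_2 = (24 − 7) − 15 = 2, and the invariant factors of ∂_2 are all 1, so H_1 ≅ Z^2.
  H_2: rank ker ∂_2 − rank ∂_3 = (16 − 15) − 0 = 1, and there is no ∂_3, so H_2 ≅ Z.

H_0 = Z,  H_1 = Z^2,  H_2 = Z.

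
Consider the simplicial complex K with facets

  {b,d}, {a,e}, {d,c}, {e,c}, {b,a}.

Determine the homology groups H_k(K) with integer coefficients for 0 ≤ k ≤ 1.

H_0 = Z,  H_1 = Z.

Order the vertices as a < b < c < d < e. Listing each simplex with vertices in this order, K has dimension 1 with simplices:

  0-simplices (5): a, b, c, d, e
  1-simplices (5): ab, ae, bd, cd, ce

so the chain groups are C_0 ≅ Z^5, C_1 ≅ Z^5.

Boundary ∂_1: C_1 → C_0 is given by ∂[p,q] = [q] − [p]. For instance
  ∂ce = e − c.
This gives a 5×5 integer matrix of rank 4; reducing to Smith normal form yields diagonal entries (1,1,1,1).

From H_k ≅ ker(∂_k) / im(∂_{k+1}) we obtain:

  H_0: rank C_0 − rank ∂_1 = 5 − 4 = 1, and the invariant factors of ∂_1 are all 1, so H_0 = Z.
  H_1: rank ker ∂_1 − rank ∂_2 = (5 − 4) − 0 = 1, and there is no ∂_2, so H_1 = Z.

As a check, the Euler characteristic is 5 − 5 = 0, which agrees with 1 − 1 = 0.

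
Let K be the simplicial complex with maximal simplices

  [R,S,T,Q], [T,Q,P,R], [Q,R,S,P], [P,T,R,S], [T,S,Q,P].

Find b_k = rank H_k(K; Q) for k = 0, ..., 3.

b_0 = 1, b_1 = 0, b_2 = 0, b_3 = 1.

Take the total order P < Q < R < S < T on the vertex set. Then K (dimension 3) consists of the simplices:

  0-simplices (5): P, Q, R, S, T
  1-simplices (10): PQ, PR, PS, PT, QR, QS, QT, RS, RT, ST
  2-simplices (10): PQR, PQS, PQT, PRS, PRT, PST, QRS, QRT, QST, RST
  3-simplices (5): PQRS, PQRT, PQST, PRST, QRST

giving chain groups C_0 ≅ Z^5, C_1 ≅ Z^10, C_2 ≅ Z^10, C_3 ≅ Z^5.

∂_1: C_1 → C_0 maps an edge to its endpoints' difference, ∂[p,q] = q − p. For instance
  ∂QR = R − Q.
This gives a 5×10 integer matrix of rank 4; reducing to Smith normal form yields diagonal entries (1,1,1,1).

The boundary map ∂_2: C_2 → C_1 acts by ∂[p,q,r] = [q,r] − [p,r] + [p,q]. For instance
  ∂QST = ST − QT + QS,
  ∂PQT = QT − PT + PQ.
As a 10×10 matrix over Z this has rank 6, with invariant factors (1,1,1,1,1,1).

Boundary ∂_3: C_3 → C_2 sends each 3-simplex σ to the alternating sum Σ_i (−1)^i (σ with its i-th vertex removed). For instance
  ∂QRST = RST − QST + QRT − QRS,
  ∂PQRS = QRS − PRS + PQS − PQR.
As a 10×5 matrix over Z this has rank 4, with invariant factors (1,1,1,1).

Computing H_k = (kernel of ∂_k) / (image of ∂_{k+1}):

  H_0: rank C_0 − rank ∂_1 = 5 − 4 = 1, and the invariant factors of ∂_1 are all 1, so H_0 = Z.
  H_1: rank ker ∂_1 − rank ∂_2 = (10 − 4) − 6 = 0, and the invariant factors of ∂_2 are all 1, so H_1 = 0.
  H_2: rank ker ∂_2 − rank ∂_3 = (10 − 6) − 4 = 0, and the invariant factors of ∂_3 are all 1, so H_2 = 0.
  H_3: rank ker ∂_3 − rank ∂_4 = (5 − 4) − 0 = 1, and there is no ∂_4, so H_3 = Z.

Hence the Betti numbers are b_0 = 1, b_1 = 0, b_2 = 0, b_3 = 1.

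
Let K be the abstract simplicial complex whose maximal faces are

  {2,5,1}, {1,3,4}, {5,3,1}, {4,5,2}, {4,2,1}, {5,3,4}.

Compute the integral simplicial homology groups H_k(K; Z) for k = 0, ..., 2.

Fix the vertex order 1 < 2 < 3 < 4 < 5 and write every simplex with vertices in increasing order. Then dim K = 2 and the simplices of K are:

  0-simplices (5): [1], [2], [3], [4], [5]
  1-simplices (9): [1,2], [1,3], [1,4], [1,5], [2,4], [2,5], [3,4], [3,5], [4,5]
  2-simplices (6): [1,2,4], [1,2,5], [1,3,4], [1,3,5], [2,4,5], [3,4,5]

so the chain groups are C_0 ≅ Z^5, C_1 ≅ Z^9, C_2 ≅ Z^6.

The boundary map ∂_1: C_1 → C_0 is given by ∂[p,q] = [q] − [p].
The 5×9 boundary matrix has rank 4 and Smith normal form diag(1,1,1,1).

∂_2: C_2 → C_1 sends each 2-simplex [p,q,r] to [q,r] − [p,r] + [p,q]. For instance
  ∂[1,2,4] = [2,4] − [1,4] + [1,2],
  ∂[1,2,5] = [2,5] − [1,5] + [1,2].
As a 9×6 matrix over Z this has rank 5, with invariant factors (1,1,1,1,1).

Computing H_k = (kernel of ∂_k) / (image of ∂_{k+1}):

  H_0: rank C_0 − rank ∂_1 = 5 − 4 = 1, and the invariant factors of ∂_1 are all 1, so H_0 = Z.
  H_1: rank ker ∂_1 − rank ∂_2 = (9 − 4) − 5 = 0, and the invariant factors of ∂_2 are all 1, so H_1 = 0.
  H_2: rank ker ∂_2 − rank ∂_3 = (6 − 5) − 0 = 1, and there is no ∂_3, so H_2 = Z.

As a check, the Euler characteristic is 5 − 9 + 6 = 2, which agrees with 1 − 0 + 1 = 2.
(K is a triangulation of the 2-sphere S^2.)

H_0 = Z,  H_1 = 0,  H_2 = Z.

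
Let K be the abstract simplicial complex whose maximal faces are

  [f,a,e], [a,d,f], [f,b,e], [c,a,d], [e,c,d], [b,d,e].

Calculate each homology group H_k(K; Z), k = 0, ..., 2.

H_0 ≅ Z,  H_1 ≅ Z,  H_2 = 0.

Order the vertices as a < b < c < d < e < f. Listing each simplex with vertices in this order, K has dimension 2 with simplices:

  0-simplices (6): a, b, c, d, e, f
  1-simplices (12): ac, ad, ae, af, bd, be, bf, cd, ce, de, df, ef
  2-simplices (6): acd, adf, aef, bde, bef, cde

so the chain groups are C_0 ≅ Z^6, C_1 ≅ Z^12, C_2 ≅ Z^6.

Boundary ∂_1: C_1 → C_0 is given by ∂[p,q] = [q] − [p].
This gives a 6×12 integer matrix of rank 5; reducing to Smith normal form yields diagonal entries (1,1,1,1,1).

∂_2: C_2 → C_1 sends each 2-simplex [p,q,r] to [q,r] − [p,r] + [p,q]. For instance
  ∂cde = de − ce + cd,
  ∂adf = df − af + ad.
As a 12×6 matrix over Z this has rank 6, with invariant factors (1,1,1,1,1,1).

Computing H_k = (kernel of ∂_k) / (image of ∂_{k+1}):

  H_0: rank C_0 − rank ∂_1 = 6 − 5 = 1, and the invariant factors of ∂_1 are all 1, so H_0 = Z.
  H_1: rank ker ∂_1 − rank ∂_2 = (12 − 5) − 6 = 1, and the invariant factors of ∂_2 are all 1, so H_1 = Z.
  H_2: rank ker ∂_2 − rank ∂_3 = (6 − 6) − 0 = 0, and there is no ∂_3, so H_2 = 0.

As a check, the Euler characteristic is 6 − 12 + 6 = 0, which agrees with 1 − 1 + 0 = 0.
(K is a triangulation of the cylinder S^1 x I.)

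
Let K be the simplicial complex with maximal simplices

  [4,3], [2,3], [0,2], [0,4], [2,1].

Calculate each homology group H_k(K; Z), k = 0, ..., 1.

H_0 = Z,  H_1 = Z.

Fix the vertex order 0 < 1 < 2 < 3 < 4 and write every simplex with vertices in increasing order. Then dim K = 1 and the simplices of K are:

  0-simplices (5): [0], [1], [2], [3], [4]
  1-simplices (5): [0,2], [0,4], [1,2], [2,3], [3,4]

Hence C_0 ≅ Z^5, C_1 ≅ Z^5.

The boundary map ∂_1: C_1 → C_0 maps an edge to its endpoints' difference, ∂[p,q] = q − p. For instance
  ∂[3,4] = [4] − [3].
This gives a 5×5 integer matrix of rank 4; reducing to Smith normal form yields diagonal entries (1,1,1,1).

Computing H_k = (kernel of ∂_k) / (image of ∂_{k+1}):

  H_0: rank C_0 − rank ∂_1 = 5 − 4 = 1, and the invariant factors of ∂_1 are all 1, so H_0 = Z.
  H_1: rank ker ∂_1 − rank ∂_2 = (5 − 4) − 0 = 1, and there is no ∂_2, so H_1 = Z.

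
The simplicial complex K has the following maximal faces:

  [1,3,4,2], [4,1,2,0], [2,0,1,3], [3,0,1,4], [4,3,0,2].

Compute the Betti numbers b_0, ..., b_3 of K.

Order the vertices as 0 < 1 < 2 < 3 < 4. Listing each simplex with vertices in this order, K has dimension 3 with simplices:

  0-simplices (5): [0], [1], [2], [3], [4]
  1-simplices (10): [0,1], [0,2], [0,3], [0,4], [1,2], [1,3], [1,4], [2,3], [2,4], [3,4]
  2-simplices (10): [0,1,2], [0,1,3], [0,1,4], [0,2,3], [0,2,4], [0,3,4], [1,2,3], [1,2,4], [1,3,4], [2,3,4]
  3-simplices (5): [0,1,2,3], [0,1,2,4], [0,1,3,4], [0,2,3,4], [1,2,3,4]

Hence C_0 ≅ Z^5, C_1 ≅ Z^10, C_2 ≅ Z^10, C_3 ≅ Z^5.

∂_1: C_1 → C_0 sends each edge [p,q] (with p < q) to q − p. For instance
  ∂[0,2] = [2] − [0].
As a 5×10 matrix over Z this has rank 4, with invariant factors (1,1,1,1).

The boundary map ∂_2: C_2 → C_1 maps a triangle to the signed sum of its edges. For instance
  ∂[0,2,4] = [2,4] − [0,4] + [0,2],
  ∂[0,1,2] = [1,2] − [0,2] + [0,1].
The resulting 10×10 matrix has rank 6, and its Smith normal form has invariant factors (1,1,1,1,1,1).

∂_3: C_3 → C_2 sends each 3-simplex σ to the alternating sum Σ_i (−1)^i (σ with its i-th vertex removed). For instance
  ∂[0,1,2,3] = [1,2,3] − [0,2,3] + [0,1,3] − [0,1,2],
  ∂[1,2,3,4] = [2,3,4] − [1,3,4] + [1,2,4] − [1,2,3].
As a 10×5 matrix over Z this has rank 4, with invariant factors (1,1,1,1).

From H_k ≅ ker(∂_k) / im(∂_{k+1}) we obtain:

  H_0: rank C_0 − rank ∂_1 = 5 − 4 = 1, and the invariant factors of ∂_1 are all 1, so H_0 = Z.
  H_1: rank ker ∂_1 − rank ∂_2 = (10 − 4) − 6 = 0, and the invariant factors of ∂_2 are all 1, so H_1 = 0.
  H_2: rank ker ∂_2 − rank ∂_3 = (10 − 6) − 4 = 0, and the invariant factors of ∂_3 are all 1, so H_2 = 0.
  H_3: rank ker ∂_3 − rank ∂_4 = (5 − 4) − 0 = 1, and there is no ∂_4, so H_3 = Z.

Hence the Betti numbers are b_0 = 1, b_1 = 0, b_2 = 0, b_3 = 1.

b_0 = 1, b_1 = 0, b_2 = 0, b_3 = 1.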